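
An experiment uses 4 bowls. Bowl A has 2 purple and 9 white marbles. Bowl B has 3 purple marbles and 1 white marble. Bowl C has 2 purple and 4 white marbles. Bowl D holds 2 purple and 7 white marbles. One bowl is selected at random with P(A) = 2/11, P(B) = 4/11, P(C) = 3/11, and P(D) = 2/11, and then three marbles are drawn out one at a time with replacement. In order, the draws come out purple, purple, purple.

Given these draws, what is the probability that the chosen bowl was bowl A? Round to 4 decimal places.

Under each hypothesis, the probability of the observed sequence is: P(data | bowl A) = (2/11)(2/11)(2/11) = 0.0060105; P(data | bowl B) = (3/4)(3/4)(3/4) = 0.42188; P(data | bowl C) = (2/6)(2/6)(2/6) = 0.037037; P(data | bowl D) = (2/9)(2/9)(2/9) = 0.010974.
Multiplying each by its prior: 2/11 · 0.0060105 = 0.0010928, 4/11 · 0.42188 = 0.15341, 3/11 · 0.037037 = 0.010101, 2/11 · 0.010974 = 0.0019953; these sum to 0.1666.
By Bayes' rule, P(bowl A | data) = (0.0010928) / (0.1666) = 0.0065596.

0.0066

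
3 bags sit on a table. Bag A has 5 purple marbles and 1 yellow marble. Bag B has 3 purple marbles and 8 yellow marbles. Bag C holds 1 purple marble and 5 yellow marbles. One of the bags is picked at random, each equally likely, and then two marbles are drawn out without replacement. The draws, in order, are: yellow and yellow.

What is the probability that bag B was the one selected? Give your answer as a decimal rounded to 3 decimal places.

The likelihood of the observed sequence under each hypothesis: P(data | bag A) = (1/6)(0/5) = 0; P(data | bag B) = (8/11)(7/10) = 28/55; P(data | bag C) = (5/6)(4/5) = 2/3.
The prior-weighted likelihoods are 1/3 · 0 = 0, 1/3 · 28/55 = 28/165, 1/3 · 2/3 = 2/9; with total 194/495.
Therefore the posterior P(bag B | data) = (28/165) / (194/495) = 42/97.

0.433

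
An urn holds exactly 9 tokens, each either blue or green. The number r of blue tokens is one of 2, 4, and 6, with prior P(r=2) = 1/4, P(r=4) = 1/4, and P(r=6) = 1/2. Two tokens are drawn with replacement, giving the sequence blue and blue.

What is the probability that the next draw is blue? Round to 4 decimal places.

0.6087

Compute the likelihood of the observed sequence for each case: P(data | r = 2) = (2/9)(2/9) = 4/81; P(data | r = 4) = (4/9)(4/9) = 16/81; P(data | r = 6) = (6/9)(6/9) = 4/9.
The prior-weighted likelihoods are 1/4 · 4/81 = 1/81, 1/4 · 16/81 = 4/81, 1/2 · 4/9 = 2/9; with total 23/81.
Dividing through by the total gives posterior P(r = 2 | data) = 1/23, P(r = 4 | data) = 4/23, P(r = 6 | data) = 18/23.
Averaging over the posterior, P(blue next | data) = (2/9)(1/23) + (4/9)(4/23) + (2/3)(18/23) = 14/23.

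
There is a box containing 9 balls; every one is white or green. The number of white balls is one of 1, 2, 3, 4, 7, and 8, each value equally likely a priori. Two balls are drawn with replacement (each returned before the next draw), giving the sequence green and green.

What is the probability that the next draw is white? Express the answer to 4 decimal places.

0.2520

For each hypothesis, P(data | H) works out to: P(data | r = 1) = (8/9)(8/9) = 64/81; P(data | r = 2) = (7/9)(7/9) = 49/81; P(data | r = 3) = (6/9)(6/9) = 4/9; P(data | r = 4) = (5/9)(5/9) = 25/81; P(data | r = 7) = (2/9)(2/9) = 4/81; P(data | r = 8) = (1/9)(1/9) = 1/81.
The prior-weighted likelihoods are 1/6 · 64/81 = 32/243, 1/6 · 49/81 = 49/486, 1/6 · 4/9 = 2/27, 1/6 · 25/81 = 25/486, 1/6 · 4/81 = 2/243, 1/6 · 1/81 = 1/486; these sum to 179/486.
Normalising, the posterior is P(r = 1 | data) = 0.35754, P(r = 2 | data) = 0.27374, P(r = 3 | data) = 0.20112, P(r = 4 | data) = 0.13966, P(r = 7 | data) = 0.022346, P(r = 8 | data) = 0.0055866.
So P(white next | data) = Σ P(white next | H) P(H | data) = (1/9)(0.35754) + (2/9)(0.27374) + (1/3)(0.20112) + (4/9)(0.13966) + (7/9)(0.022346) + (8/9)(0.0055866) = 0.25202.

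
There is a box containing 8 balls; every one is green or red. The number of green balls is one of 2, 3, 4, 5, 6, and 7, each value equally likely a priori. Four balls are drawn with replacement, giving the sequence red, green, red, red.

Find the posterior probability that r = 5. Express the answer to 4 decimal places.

Compute the likelihood of the observed sequence for each case: P(data | r = 2) = (6/8)(2/8)(6/8)(6/8) = 0.10547; P(data | r = 3) = (5/8)(3/8)(5/8)(5/8) = 0.091553; P(data | r = 4) = (4/8)(4/8)(4/8)(4/8) = 0.0625; P(data | r = 5) = (3/8)(5/8)(3/8)(3/8) = 0.032959; P(data | r = 6) = (2/8)(6/8)(2/8)(2/8) = 0.011719; P(data | r = 7) = (1/8)(7/8)(1/8)(1/8) = 0.001709.
Weighting by the prior gives 1/6 · 0.10547 = 0.017578, 1/6 · 0.091553 = 0.015259, 1/6 · 0.0625 = 0.010417, 1/6 · 0.032959 = 0.0054932, 1/6 · 0.011719 = 0.0019531, 1/6 · 0.001709 = 0.00028483; summing to 0.050985.
So P(r = 5 | data) = (0.0054932) / (0.050985) = 0.10774.

0.1077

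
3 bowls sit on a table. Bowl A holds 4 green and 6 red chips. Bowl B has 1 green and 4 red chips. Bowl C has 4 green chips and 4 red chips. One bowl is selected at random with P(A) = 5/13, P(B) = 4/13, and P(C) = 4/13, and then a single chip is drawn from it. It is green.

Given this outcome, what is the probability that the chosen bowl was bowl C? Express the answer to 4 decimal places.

0.4167

Under each hypothesis, the probability of this draw is: P(data | bowl A) = (4/10) = 2/5; P(data | bowl B) = (1/5) = 1/5; P(data | bowl C) = (4/8) = 1/2.
The prior-weighted likelihoods are 5/13 · 2/5 = 2/13, 4/13 · 1/5 = 4/65, 4/13 · 1/2 = 2/13; these sum to 24/65.
So P(bowl C | data) = (2/13) / (24/65) = 5/12.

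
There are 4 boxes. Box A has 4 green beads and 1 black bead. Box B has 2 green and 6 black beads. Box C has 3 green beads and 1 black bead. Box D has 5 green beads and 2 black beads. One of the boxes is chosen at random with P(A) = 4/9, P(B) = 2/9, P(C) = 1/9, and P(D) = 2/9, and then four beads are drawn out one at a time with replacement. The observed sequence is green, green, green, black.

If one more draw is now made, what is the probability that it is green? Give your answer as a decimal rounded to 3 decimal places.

0.752

The likelihood of the observed sequence under each hypothesis: P(data | box A) = (4/5)(4/5)(4/5)(1/5) = 0.1024; P(data | box B) = (2/8)(2/8)(2/8)(6/8) = 0.011719; P(data | box C) = (3/4)(3/4)(3/4)(1/4) = 0.10547; P(data | box D) = (5/7)(5/7)(5/7)(2/7) = 0.10412.
The prior-weighted likelihoods are 4/9 · 0.1024 = 0.045511, 2/9 · 0.011719 = 0.0026042, 1/9 · 0.10547 = 0.011719, 2/9 · 0.10412 = 0.023139; summing to 0.082973.
Normalising, the posterior is P(box A | data) = 0.54851, P(box B | data) = 0.031386, P(box C | data) = 0.14124, P(box D | data) = 0.27887.
The predictive probability is P(green next | data) = (4/5)(0.54851) + (1/4)(0.031386) + (3/4)(0.14124) + (5/7)(0.27887) = 0.75177.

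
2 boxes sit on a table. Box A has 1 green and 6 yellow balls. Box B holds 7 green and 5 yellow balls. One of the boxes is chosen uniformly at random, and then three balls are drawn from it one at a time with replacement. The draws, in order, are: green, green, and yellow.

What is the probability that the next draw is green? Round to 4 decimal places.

0.5350

The likelihood of the observed sequence under each hypothesis: P(data | box A) = (1/7)(1/7)(6/7) = 0.017493; P(data | box B) = (7/12)(7/12)(5/12) = 0.14178.
Multiplying each by its prior: 1/2 · 0.017493 = 0.0087464, 1/2 · 0.14178 = 0.070891; summing to 0.079638.
The posterior is then P(box A | data) = 0.10983, P(box B | data) = 0.89017.
So P(green next | data) = Σ P(green next | H) P(H | data) = (1/7)(0.10983) + (7/12)(0.89017) = 0.53496.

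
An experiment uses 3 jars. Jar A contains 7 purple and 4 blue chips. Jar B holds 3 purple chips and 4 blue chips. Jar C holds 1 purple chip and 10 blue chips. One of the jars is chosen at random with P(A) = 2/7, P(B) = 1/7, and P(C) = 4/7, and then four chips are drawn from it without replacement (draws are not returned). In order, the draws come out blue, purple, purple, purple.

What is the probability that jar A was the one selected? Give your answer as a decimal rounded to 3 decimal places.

Under each hypothesis, the probability of the observed sequence is: P(data | jar A) = (4/11)(7/10)(6/9)(5/8) = 0.10606; P(data | jar B) = (4/7)(3/6)(2/5)(1/4) = 0.028571; P(data | jar C) = (10/11)(1/10)(0/9) = 0.
The prior-weighted likelihoods are 2/7 · 0.10606 = 0.030303, 1/7 · 0.028571 = 0.0040816, 4/7 · 0 = 0; these sum to 0.034385.
By Bayes' rule, P(jar A | data) = (0.030303) / (0.034385) = 0.88129.

0.881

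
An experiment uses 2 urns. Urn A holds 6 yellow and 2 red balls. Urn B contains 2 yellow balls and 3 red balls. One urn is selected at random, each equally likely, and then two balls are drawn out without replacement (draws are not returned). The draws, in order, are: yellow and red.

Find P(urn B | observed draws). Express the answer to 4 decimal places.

Under each hypothesis, the probability of the observed sequence is: P(data | urn A) = (6/8)(2/7) = 3/14; P(data | urn B) = (2/5)(3/4) = 3/10.
The prior-weighted likelihoods are 1/2 · 3/14 = 3/28, 1/2 · 3/10 = 3/20; with total 9/35.
Therefore the posterior P(urn B | data) = (3/20) / (9/35) = 7/12.

0.5833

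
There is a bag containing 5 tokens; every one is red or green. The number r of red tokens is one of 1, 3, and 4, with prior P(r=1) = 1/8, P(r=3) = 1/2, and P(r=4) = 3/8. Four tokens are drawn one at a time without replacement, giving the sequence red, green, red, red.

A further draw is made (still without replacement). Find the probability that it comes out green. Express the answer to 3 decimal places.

Under each hypothesis, the probability of the observed sequence is: P(data | r = 1) = (1/5)(4/4)(0/3) = 0; P(data | r = 3) = (3/5)(2/4)(2/3)(1/2) = 1/10; P(data | r = 4) = (4/5)(1/4)(3/3)(2/2) = 1/5.
Multiplying each by its prior: 1/8 · 0 = 0, 1/2 · 1/10 = 1/20, 3/8 · 1/5 = 3/40; summing to 1/8.
The posterior is then P(r = 1 | data) = 0, P(r = 3 | data) = 2/5, P(r = 4 | data) = 3/5.
So P(green next | data) = Σ P(green next | H) P(H | data) = (1)(2/5) + (0)(3/5) = 2/5.

0.400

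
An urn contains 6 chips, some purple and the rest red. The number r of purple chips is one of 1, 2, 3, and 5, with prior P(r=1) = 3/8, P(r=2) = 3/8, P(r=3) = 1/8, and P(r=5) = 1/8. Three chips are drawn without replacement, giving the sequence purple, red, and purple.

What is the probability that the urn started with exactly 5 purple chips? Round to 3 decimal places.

0.323

For each hypothesis, P(data | H) works out to: P(data | r = 1) = (1/6)(5/5)(0/4) = 0; P(data | r = 2) = (2/6)(4/5)(1/4) = 1/15; P(data | r = 3) = (3/6)(3/5)(2/4) = 3/20; P(data | r = 5) = (5/6)(1/5)(4/4) = 1/6.
Weighting by the prior gives 3/8 · 0 = 0, 3/8 · 1/15 = 1/40, 1/8 · 3/20 = 3/160, 1/8 · 1/6 = 1/48; with total 31/480.
Therefore the posterior P(r = 5 | data) = (1/48) / (31/480) = 10/31.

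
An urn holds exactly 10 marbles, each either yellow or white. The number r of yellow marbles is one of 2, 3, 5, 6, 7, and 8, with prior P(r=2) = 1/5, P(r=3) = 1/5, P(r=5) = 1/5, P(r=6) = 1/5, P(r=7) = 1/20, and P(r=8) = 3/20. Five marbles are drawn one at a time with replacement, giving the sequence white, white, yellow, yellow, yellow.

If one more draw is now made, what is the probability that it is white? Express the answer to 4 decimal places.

0.4494

Under each hypothesis, the probability of the observed sequence is: P(data | r = 2) = (8/10)(8/10)(2/10)(2/10)(2/10) = 0.00512; P(data | r = 3) = (7/10)(7/10)(3/10)(3/10)(3/10) = 0.01323; P(data | r = 5) = (5/10)(5/10)(5/10)(5/10)(5/10) = 0.03125; P(data | r = 6) = (4/10)(4/10)(6/10)(6/10)(6/10) = 0.03456; P(data | r = 7) = (3/10)(3/10)(7/10)(7/10)(7/10) = 0.03087; P(data | r = 8) = (2/10)(2/10)(8/10)(8/10)(8/10) = 0.02048.
Multiplying each by its prior: 1/5 · 0.00512 = 0.001024, 1/5 · 0.01323 = 0.002646, 1/5 · 0.03125 = 0.00625, 1/5 · 0.03456 = 0.006912, 1/20 · 0.03087 = 0.0015435, 3/20 · 0.02048 = 0.003072; these sum to 0.021448.
Dividing through by the total gives posterior P(r = 2 | data) = 0.047744, P(r = 3 | data) = 0.12337, P(r = 5 | data) = 0.29141, P(r = 6 | data) = 0.32228, P(r = 7 | data) = 0.071966, P(r = 8 | data) = 0.14323.
The predictive probability is P(white next | data) = (4/5)(0.047744) + (7/10)(0.12337) + (1/2)(0.29141) + (2/5)(0.32228) + (3/10)(0.071966) + (1/5)(0.14323) = 0.44941.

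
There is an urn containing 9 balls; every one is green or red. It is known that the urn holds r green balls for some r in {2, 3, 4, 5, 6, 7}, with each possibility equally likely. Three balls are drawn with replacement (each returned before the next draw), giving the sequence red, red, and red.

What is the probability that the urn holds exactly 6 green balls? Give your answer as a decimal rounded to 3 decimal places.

0.034

For each hypothesis, P(data | H) works out to: P(data | r = 2) = (7/9)(7/9)(7/9) = 0.47051; P(data | r = 3) = (6/9)(6/9)(6/9) = 0.2963; P(data | r = 4) = (5/9)(5/9)(5/9) = 0.17147; P(data | r = 5) = (4/9)(4/9)(4/9) = 0.087791; P(data | r = 6) = (3/9)(3/9)(3/9) = 0.037037; P(data | r = 7) = (2/9)(2/9)(2/9) = 0.010974.
The prior-weighted likelihoods are 1/6 · 0.47051 = 0.078418, 1/6 · 0.2963 = 0.049383, 1/6 · 0.17147 = 0.028578, 1/6 · 0.087791 = 0.014632, 1/6 · 0.037037 = 0.0061728, 1/6 · 0.010974 = 0.001829; summing to 0.17901.
By Bayes' rule, P(r = 6 | data) = (0.0061728) / (0.17901) = 0.034483.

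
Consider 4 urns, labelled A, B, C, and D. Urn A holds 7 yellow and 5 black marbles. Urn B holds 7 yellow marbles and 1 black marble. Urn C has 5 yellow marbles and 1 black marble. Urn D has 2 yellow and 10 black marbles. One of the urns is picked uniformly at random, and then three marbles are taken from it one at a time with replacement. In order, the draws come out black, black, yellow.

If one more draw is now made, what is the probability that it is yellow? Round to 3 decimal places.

Compute the likelihood of the observed sequence for each case: P(data | urn A) = (5/12)(5/12)(7/12) = 0.10127; P(data | urn B) = (1/8)(1/8)(7/8) = 0.013672; P(data | urn C) = (1/6)(1/6)(5/6) = 0.023148; P(data | urn D) = (10/12)(10/12)(2/12) = 0.11574.
Weighting by the prior gives 1/4 · 0.10127 = 0.025318, 1/4 · 0.013672 = 0.003418, 1/4 · 0.023148 = 0.005787, 1/4 · 0.11574 = 0.028935; with total 0.063458.
Dividing through by the total gives posterior P(urn A | data) = 0.39897, P(urn B | data) = 0.053861, P(urn C | data) = 0.091194, P(urn D | data) = 0.45597.
So P(yellow next | data) = Σ P(yellow next | H) P(H | data) = (7/12)(0.39897) + (7/8)(0.053861) + (5/6)(0.091194) + (1/6)(0.45597) = 0.43185.

0.432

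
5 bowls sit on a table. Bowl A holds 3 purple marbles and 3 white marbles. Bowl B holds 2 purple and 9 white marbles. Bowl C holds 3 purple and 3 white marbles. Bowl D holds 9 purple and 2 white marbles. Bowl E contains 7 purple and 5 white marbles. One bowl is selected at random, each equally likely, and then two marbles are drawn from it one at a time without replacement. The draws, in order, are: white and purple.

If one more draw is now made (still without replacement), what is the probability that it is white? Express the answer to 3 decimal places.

Compute the likelihood of the observed sequence for each case: P(data | bowl A) = (3/6)(3/5) = 0.3; P(data | bowl B) = (9/11)(2/10) = 0.16364; P(data | bowl C) = (3/6)(3/5) = 0.3; P(data | bowl D) = (2/11)(9/10) = 0.16364; P(data | bowl E) = (5/12)(7/11) = 0.26515.
Multiplying each by its prior: 1/5 · 0.3 = 0.06, 1/5 · 0.16364 = 0.032727, 1/5 · 0.3 = 0.06, 1/5 · 0.16364 = 0.032727, 1/5 · 0.26515 = 0.05303; these sum to 0.23848.
Dividing through by the total gives posterior P(bowl A | data) = 0.25159, P(bowl B | data) = 0.13723, P(bowl C | data) = 0.25159, P(bowl D | data) = 0.13723, P(bowl E | data) = 0.22236.
The predictive probability is P(white next | data) = (1/2)(0.25159) + (8/9)(0.13723) + (1/2)(0.25159) + (1/9)(0.13723) + (2/5)(0.22236) = 0.47776.

0.478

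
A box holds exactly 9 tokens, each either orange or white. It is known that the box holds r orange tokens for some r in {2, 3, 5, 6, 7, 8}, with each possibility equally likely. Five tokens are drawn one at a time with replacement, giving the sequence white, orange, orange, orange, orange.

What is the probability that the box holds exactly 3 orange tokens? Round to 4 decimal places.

0.0306

The likelihood of the observed sequence under each hypothesis: P(data | r = 2) = (7/9)(2/9)(2/9)(2/9)(2/9) = 0.0018967; P(data | r = 3) = (6/9)(3/9)(3/9)(3/9)(3/9) = 0.0082305; P(data | r = 5) = (4/9)(5/9)(5/9)(5/9)(5/9) = 0.042338; P(data | r = 6) = (3/9)(6/9)(6/9)(6/9)(6/9) = 0.065844; P(data | r = 7) = (2/9)(7/9)(7/9)(7/9)(7/9) = 0.081322; P(data | r = 8) = (1/9)(8/9)(8/9)(8/9)(8/9) = 0.069366.
Multiplying each by its prior: 1/6 · 0.0018967 = 0.00031612, 1/6 · 0.0082305 = 0.0013717, 1/6 · 0.042338 = 0.0070563, 1/6 · 0.065844 = 0.010974, 1/6 · 0.081322 = 0.013554, 1/6 · 0.069366 = 0.011561; with total 0.044833.
So P(r = 3 | data) = (0.0013717) / (0.044833) = 0.030597.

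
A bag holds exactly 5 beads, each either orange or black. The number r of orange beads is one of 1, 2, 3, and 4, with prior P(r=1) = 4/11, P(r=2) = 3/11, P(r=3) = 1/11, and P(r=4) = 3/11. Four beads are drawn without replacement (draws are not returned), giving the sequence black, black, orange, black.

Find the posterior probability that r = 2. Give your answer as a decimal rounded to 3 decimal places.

0.273

The likelihood of the observed sequence under each hypothesis: P(data | r = 1) = (4/5)(3/4)(1/3)(2/2) = 1/5; P(data | r = 2) = (3/5)(2/4)(2/3)(1/2) = 1/10; P(data | r = 3) = (2/5)(1/4)(3/3)(0/2) = 0; P(data | r = 4) = (1/5)(0/4) = 0.
The prior-weighted likelihoods are 4/11 · 1/5 = 4/55, 3/11 · 1/10 = 3/110, 1/11 · 0 = 0, 3/11 · 0 = 0; summing to 1/10.
Therefore the posterior P(r = 2 | data) = (3/110) / (1/10) = 3/11.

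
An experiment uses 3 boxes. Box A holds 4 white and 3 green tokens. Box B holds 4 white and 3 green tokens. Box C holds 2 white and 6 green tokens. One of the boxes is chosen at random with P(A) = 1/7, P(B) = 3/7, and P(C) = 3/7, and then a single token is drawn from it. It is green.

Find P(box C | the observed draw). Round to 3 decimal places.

0.568

Under each hypothesis, the probability of this draw is: P(data | box A) = (3/7) = 3/7; P(data | box B) = (3/7) = 3/7; P(data | box C) = (6/8) = 3/4.
Multiplying each by its prior: 1/7 · 3/7 = 3/49, 3/7 · 3/7 = 9/49, 3/7 · 3/4 = 9/28; summing to 111/196.
Therefore the posterior P(box C | data) = (9/28) / (111/196) = 21/37.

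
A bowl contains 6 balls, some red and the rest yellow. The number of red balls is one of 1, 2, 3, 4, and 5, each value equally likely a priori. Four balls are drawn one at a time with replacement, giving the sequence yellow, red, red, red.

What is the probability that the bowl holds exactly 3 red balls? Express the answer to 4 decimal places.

Under each hypothesis, the probability of the observed sequence is: P(data | r = 1) = (5/6)(1/6)(1/6)(1/6) = 0.003858; P(data | r = 2) = (4/6)(2/6)(2/6)(2/6) = 0.024691; P(data | r = 3) = (3/6)(3/6)(3/6)(3/6) = 0.0625; P(data | r = 4) = (2/6)(4/6)(4/6)(4/6) = 0.098765; P(data | r = 5) = (1/6)(5/6)(5/6)(5/6) = 0.096451.
Weighting by the prior gives 1/5 · 0.003858 = 0.0007716, 1/5 · 0.024691 = 0.0049383, 1/5 · 0.0625 = 0.0125, 1/5 · 0.098765 = 0.019753, 1/5 · 0.096451 = 0.01929; summing to 0.057253.
Hence P(r = 3 | data) = (0.0125) / (0.057253) = 0.21833.

0.2183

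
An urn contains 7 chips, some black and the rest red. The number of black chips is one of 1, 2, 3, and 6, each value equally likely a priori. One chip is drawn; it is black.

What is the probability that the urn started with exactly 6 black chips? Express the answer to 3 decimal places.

0.500

Under each hypothesis, the probability of this draw is: P(data | r = 1) = (1/7) = 1/7; P(data | r = 2) = (2/7) = 2/7; P(data | r = 3) = (3/7) = 3/7; P(data | r = 6) = (6/7) = 6/7.
The prior-weighted likelihoods are 1/4 · 1/7 = 1/28, 1/4 · 2/7 = 1/14, 1/4 · 3/7 = 3/28, 1/4 · 6/7 = 3/14; with total 3/7.
Therefore the posterior P(r = 6 | data) = (3/14) / (3/7) = 1/2.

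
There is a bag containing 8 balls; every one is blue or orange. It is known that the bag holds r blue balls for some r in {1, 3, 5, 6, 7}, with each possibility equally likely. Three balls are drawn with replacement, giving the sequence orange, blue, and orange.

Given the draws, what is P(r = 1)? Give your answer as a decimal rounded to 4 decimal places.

0.2450

For each hypothesis, P(data | H) works out to: P(data | r = 1) = (7/8)(1/8)(7/8) = 0.095703; P(data | r = 3) = (5/8)(3/8)(5/8) = 0.14648; P(data | r = 5) = (3/8)(5/8)(3/8) = 0.087891; P(data | r = 6) = (2/8)(6/8)(2/8) = 0.046875; P(data | r = 7) = (1/8)(7/8)(1/8) = 0.013672.
Multiplying each by its prior: 1/5 · 0.095703 = 0.019141, 1/5 · 0.14648 = 0.029297, 1/5 · 0.087891 = 0.017578, 1/5 · 0.046875 = 0.009375, 1/5 · 0.013672 = 0.0027344; with total 0.078125.
Hence P(r = 1 | data) = (0.019141) / (0.078125) = 0.245.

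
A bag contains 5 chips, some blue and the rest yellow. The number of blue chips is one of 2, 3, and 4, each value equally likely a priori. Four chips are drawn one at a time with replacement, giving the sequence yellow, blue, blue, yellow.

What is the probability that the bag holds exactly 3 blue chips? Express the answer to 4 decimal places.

0.4091

Under each hypothesis, the probability of the observed sequence is: P(data | r = 2) = (3/5)(2/5)(2/5)(3/5) = 0.0576; P(data | r = 3) = (2/5)(3/5)(3/5)(2/5) = 0.0576; P(data | r = 4) = (1/5)(4/5)(4/5)(1/5) = 0.0256.
The prior-weighted likelihoods are 1/3 · 0.0576 = 0.0192, 1/3 · 0.0576 = 0.0192, 1/3 · 0.0256 = 0.0085333; summing to 0.046933.
Hence P(r = 3 | data) = (0.0192) / (0.046933) = 0.40909.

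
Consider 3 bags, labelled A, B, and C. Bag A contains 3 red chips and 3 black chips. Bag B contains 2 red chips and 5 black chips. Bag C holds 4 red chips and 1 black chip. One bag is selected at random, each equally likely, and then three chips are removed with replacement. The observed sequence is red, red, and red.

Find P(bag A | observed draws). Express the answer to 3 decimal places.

Under each hypothesis, the probability of the observed sequence is: P(data | bag A) = (3/6)(3/6)(3/6) = 0.125; P(data | bag B) = (2/7)(2/7)(2/7) = 0.023324; P(data | bag C) = (4/5)(4/5)(4/5) = 0.512.
Multiplying each by its prior: 1/3 · 0.125 = 0.041667, 1/3 · 0.023324 = 0.0077745, 1/3 · 0.512 = 0.17067; summing to 0.22011.
Hence P(bag A | data) = (0.041667) / (0.22011) = 0.1893.

0.189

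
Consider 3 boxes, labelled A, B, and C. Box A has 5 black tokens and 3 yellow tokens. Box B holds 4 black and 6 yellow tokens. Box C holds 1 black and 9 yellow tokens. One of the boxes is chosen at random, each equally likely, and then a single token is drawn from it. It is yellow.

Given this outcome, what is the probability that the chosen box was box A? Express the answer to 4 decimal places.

The likelihood of this draw under each hypothesis: P(data | box A) = (3/8) = 3/8; P(data | box B) = (6/10) = 3/5; P(data | box C) = (9/10) = 9/10.
The prior-weighted likelihoods are 1/3 · 3/8 = 1/8, 1/3 · 3/5 = 1/5, 1/3 · 9/10 = 3/10; summing to 5/8.
Therefore the posterior P(box A | data) = (1/8) / (5/8) = 1/5.

0.2000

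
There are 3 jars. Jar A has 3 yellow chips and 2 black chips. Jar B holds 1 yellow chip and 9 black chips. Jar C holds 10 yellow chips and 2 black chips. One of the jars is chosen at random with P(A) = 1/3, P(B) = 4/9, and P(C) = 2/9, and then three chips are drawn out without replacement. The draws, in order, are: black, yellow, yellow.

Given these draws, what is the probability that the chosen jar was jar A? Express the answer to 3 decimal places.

0.688

Under each hypothesis, the probability of the observed sequence is: P(data | jar A) = (2/5)(3/4)(2/3) = 1/5; P(data | jar B) = (9/10)(1/9)(0/8) = 0; P(data | jar C) = (2/12)(10/11)(9/10) = 3/22.
Weighting by the prior gives 1/3 · 1/5 = 1/15, 4/9 · 0 = 0, 2/9 · 3/22 = 1/33; summing to 16/165.
By Bayes' rule, P(jar A | data) = (1/15) / (16/165) = 11/16.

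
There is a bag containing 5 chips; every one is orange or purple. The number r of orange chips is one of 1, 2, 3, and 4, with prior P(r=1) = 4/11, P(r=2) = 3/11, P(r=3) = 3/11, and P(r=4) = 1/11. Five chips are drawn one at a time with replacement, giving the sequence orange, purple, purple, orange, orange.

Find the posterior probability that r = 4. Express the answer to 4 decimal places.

0.0958

Compute the likelihood of the observed sequence for each case: P(data | r = 1) = (1/5)(4/5)(4/5)(1/5)(1/5) = 0.00512; P(data | r = 2) = (2/5)(3/5)(3/5)(2/5)(2/5) = 0.02304; P(data | r = 3) = (3/5)(2/5)(2/5)(3/5)(3/5) = 0.03456; P(data | r = 4) = (4/5)(1/5)(1/5)(4/5)(4/5) = 0.02048.
Multiplying each by its prior: 4/11 · 0.00512 = 0.0018618, 3/11 · 0.02304 = 0.0062836, 3/11 · 0.03456 = 0.0094255, 1/11 · 0.02048 = 0.0018618; summing to 0.019433.
Therefore the posterior P(r = 4 | data) = (0.0018618) / (0.019433) = 0.095808.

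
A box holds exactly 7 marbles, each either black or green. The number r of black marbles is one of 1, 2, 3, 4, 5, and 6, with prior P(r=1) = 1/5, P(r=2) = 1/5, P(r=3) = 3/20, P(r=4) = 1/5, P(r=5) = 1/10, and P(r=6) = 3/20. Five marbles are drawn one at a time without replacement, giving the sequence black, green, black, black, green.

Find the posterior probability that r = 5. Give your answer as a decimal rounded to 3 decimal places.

Compute the likelihood of the observed sequence for each case: P(data | r = 1) = (1/7)(6/6)(0/5) = 0; P(data | r = 2) = (2/7)(5/6)(1/5)(0/4) = 0; P(data | r = 3) = (3/7)(4/6)(2/5)(1/4)(3/3) = 0.028571; P(data | r = 4) = (4/7)(3/6)(3/5)(2/4)(2/3) = 0.057143; P(data | r = 5) = (5/7)(2/6)(4/5)(3/4)(1/3) = 0.047619; P(data | r = 6) = (6/7)(1/6)(5/5)(4/4)(0/3) = 0.
The prior-weighted likelihoods are 1/5 · 0 = 0, 1/5 · 0 = 0, 3/20 · 0.028571 = 0.0042857, 1/5 · 0.057143 = 0.011429, 1/10 · 0.047619 = 0.0047619, 3/20 · 0 = 0; these sum to 0.020476.
So P(r = 5 | data) = (0.0047619) / (0.020476) = 0.23256.

0.233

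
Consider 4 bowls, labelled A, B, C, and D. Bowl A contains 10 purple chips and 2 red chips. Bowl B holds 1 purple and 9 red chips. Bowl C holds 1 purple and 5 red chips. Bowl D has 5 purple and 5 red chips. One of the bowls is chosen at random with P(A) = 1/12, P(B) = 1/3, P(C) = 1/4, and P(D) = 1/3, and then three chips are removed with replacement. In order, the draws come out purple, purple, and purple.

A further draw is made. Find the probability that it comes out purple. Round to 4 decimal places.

0.6702

The likelihood of the observed sequence under each hypothesis: P(data | bowl A) = (10/12)(10/12)(10/12) = 0.5787; P(data | bowl B) = (1/10)(1/10)(1/10) = 0.001; P(data | bowl C) = (1/6)(1/6)(1/6) = 0.0046296; P(data | bowl D) = (5/10)(5/10)(5/10) = 0.125.
Weighting by the prior gives 1/12 · 0.5787 = 0.048225, 1/3 · 0.001 = 0.00033333, 1/4 · 0.0046296 = 0.0011574, 1/3 · 0.125 = 0.041667; with total 0.091383.
Dividing through by the total gives posterior P(bowl A | data) = 0.52773, P(bowl B | data) = 0.0036477, P(bowl C | data) = 0.012665, P(bowl D | data) = 0.45596.
So P(purple next | data) = Σ P(purple next | H) P(H | data) = (5/6)(0.52773) + (1/10)(0.0036477) + (1/6)(0.012665) + (1/2)(0.45596) = 0.67023.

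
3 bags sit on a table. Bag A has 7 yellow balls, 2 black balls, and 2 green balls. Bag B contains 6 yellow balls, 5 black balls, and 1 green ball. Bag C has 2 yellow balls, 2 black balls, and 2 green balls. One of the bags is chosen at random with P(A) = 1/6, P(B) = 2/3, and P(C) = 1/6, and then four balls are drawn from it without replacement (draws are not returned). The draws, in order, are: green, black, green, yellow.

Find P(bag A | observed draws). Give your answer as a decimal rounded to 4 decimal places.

Under each hypothesis, the probability of the observed sequence is: P(data | bag A) = (2/11)(2/10)(1/9)(7/8) = 0.0035354; P(data | bag B) = (1/12)(5/11)(0/10) = 0; P(data | bag C) = (2/6)(2/5)(1/4)(2/3) = 0.022222.
Weighting by the prior gives 1/6 · 0.0035354 = 0.00058923, 2/3 · 0 = 0, 1/6 · 0.022222 = 0.0037037; with total 0.0042929.
Therefore the posterior P(bag A | data) = (0.00058923) / (0.0042929) = 0.13725.

0.1373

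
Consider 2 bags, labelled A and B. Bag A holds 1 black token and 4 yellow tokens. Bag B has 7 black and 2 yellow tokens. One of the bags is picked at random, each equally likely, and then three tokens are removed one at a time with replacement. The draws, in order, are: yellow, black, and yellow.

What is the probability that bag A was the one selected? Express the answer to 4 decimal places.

The likelihood of the observed sequence under each hypothesis: P(data | bag A) = (4/5)(1/5)(4/5) = 0.128; P(data | bag B) = (2/9)(7/9)(2/9) = 0.038409.
Weighting by the prior gives 1/2 · 0.128 = 0.064, 1/2 · 0.038409 = 0.019204; with total 0.083204.
Therefore the posterior P(bag A | data) = (0.064) / (0.083204) = 0.76919.

0.7692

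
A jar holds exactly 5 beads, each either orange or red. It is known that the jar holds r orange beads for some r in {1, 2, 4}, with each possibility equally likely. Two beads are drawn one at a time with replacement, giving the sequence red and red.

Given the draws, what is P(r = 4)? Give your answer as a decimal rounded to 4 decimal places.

0.0385

For each hypothesis, P(data | H) works out to: P(data | r = 1) = (4/5)(4/5) = 16/25; P(data | r = 2) = (3/5)(3/5) = 9/25; P(data | r = 4) = (1/5)(1/5) = 1/25.
The prior-weighted likelihoods are 1/3 · 16/25 = 16/75, 1/3 · 9/25 = 3/25, 1/3 · 1/25 = 1/75; with total 26/75.
By Bayes' rule, P(r = 4 | data) = (1/75) / (26/75) = 1/26.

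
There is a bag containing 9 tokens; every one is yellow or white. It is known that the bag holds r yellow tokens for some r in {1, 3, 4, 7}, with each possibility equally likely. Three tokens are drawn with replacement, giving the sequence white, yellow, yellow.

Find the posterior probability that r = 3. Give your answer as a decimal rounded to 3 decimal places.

Under each hypothesis, the probability of the observed sequence is: P(data | r = 1) = (8/9)(1/9)(1/9) = 0.010974; P(data | r = 3) = (6/9)(3/9)(3/9) = 0.074074; P(data | r = 4) = (5/9)(4/9)(4/9) = 0.10974; P(data | r = 7) = (2/9)(7/9)(7/9) = 0.13443.
Weighting by the prior gives 1/4 · 0.010974 = 0.0027435, 1/4 · 0.074074 = 0.018519, 1/4 · 0.10974 = 0.027435, 1/4 · 0.13443 = 0.033608; summing to 0.082305.
Therefore the posterior P(r = 3 | data) = (0.018519) / (0.082305) = 0.225.

0.225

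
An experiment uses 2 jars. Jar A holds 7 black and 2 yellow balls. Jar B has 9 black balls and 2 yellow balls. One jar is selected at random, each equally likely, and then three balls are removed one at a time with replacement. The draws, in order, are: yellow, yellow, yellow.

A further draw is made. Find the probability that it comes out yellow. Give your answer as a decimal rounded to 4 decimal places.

For each hypothesis, P(data | H) works out to: P(data | jar A) = (2/9)(2/9)(2/9) = 0.010974; P(data | jar B) = (2/11)(2/11)(2/11) = 0.0060105.
The prior-weighted likelihoods are 1/2 · 0.010974 = 0.005487, 1/2 · 0.0060105 = 0.0030053; summing to 0.0084922.
Dividing through by the total gives posterior P(jar A | data) = 0.64612, P(jar B | data) = 0.35388.
Averaging over the posterior, P(yellow next | data) = (2/9)(0.64612) + (2/11)(0.35388) = 0.20792.

0.2079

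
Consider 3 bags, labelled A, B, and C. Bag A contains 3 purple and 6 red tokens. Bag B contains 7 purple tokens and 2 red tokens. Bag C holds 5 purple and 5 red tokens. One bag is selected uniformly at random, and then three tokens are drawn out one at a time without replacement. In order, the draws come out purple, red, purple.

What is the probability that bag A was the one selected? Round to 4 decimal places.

Under each hypothesis, the probability of the observed sequence is: P(data | bag A) = (3/9)(6/8)(2/7) = 1/14; P(data | bag B) = (7/9)(2/8)(6/7) = 1/6; P(data | bag C) = (5/10)(5/9)(4/8) = 5/36.
The prior-weighted likelihoods are 1/3 · 1/14 = 1/42, 1/3 · 1/6 = 1/18, 1/3 · 5/36 = 5/108; summing to 95/756.
So P(bag A | data) = (1/42) / (95/756) = 18/95.

0.1895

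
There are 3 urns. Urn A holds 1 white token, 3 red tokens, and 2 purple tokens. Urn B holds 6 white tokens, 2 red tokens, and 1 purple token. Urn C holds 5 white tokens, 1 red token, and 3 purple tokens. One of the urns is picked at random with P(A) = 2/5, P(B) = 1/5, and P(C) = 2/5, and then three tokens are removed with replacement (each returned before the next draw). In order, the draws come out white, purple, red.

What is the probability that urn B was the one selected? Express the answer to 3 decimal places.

0.145

Compute the likelihood of the observed sequence for each case: P(data | urn A) = (1/6)(2/6)(3/6) = 0.027778; P(data | urn B) = (6/9)(1/9)(2/9) = 0.016461; P(data | urn C) = (5/9)(3/9)(1/9) = 0.020576.
Weighting by the prior gives 2/5 · 0.027778 = 0.011111, 1/5 · 0.016461 = 0.0032922, 2/5 · 0.020576 = 0.0082305; these sum to 0.022634.
So P(urn B | data) = (0.0032922) / (0.022634) = 0.14545.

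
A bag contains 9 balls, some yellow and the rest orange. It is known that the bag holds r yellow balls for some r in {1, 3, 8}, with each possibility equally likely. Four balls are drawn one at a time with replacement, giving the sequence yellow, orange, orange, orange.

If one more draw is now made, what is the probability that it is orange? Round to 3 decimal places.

The likelihood of the observed sequence under each hypothesis: P(data | r = 1) = (1/9)(8/9)(8/9)(8/9) = 0.078037; P(data | r = 3) = (3/9)(6/9)(6/9)(6/9) = 0.098765; P(data | r = 8) = (8/9)(1/9)(1/9)(1/9) = 0.0012193.
The prior-weighted likelihoods are 1/3 · 0.078037 = 0.026012, 1/3 · 0.098765 = 0.032922, 1/3 · 0.0012193 = 0.00040644; these sum to 0.059341.
Normalising, the posterior is P(r = 1 | data) = 0.43836, P(r = 3 | data) = 0.55479, P(r = 8 | data) = 0.0068493.
The predictive probability is P(orange next | data) = (8/9)(0.43836) + (2/3)(0.55479) + (1/9)(0.0068493) = 0.76027.

0.760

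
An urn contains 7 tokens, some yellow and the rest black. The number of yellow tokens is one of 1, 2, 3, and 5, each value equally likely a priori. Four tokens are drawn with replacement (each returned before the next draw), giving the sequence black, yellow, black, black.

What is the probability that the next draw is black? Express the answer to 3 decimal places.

The likelihood of the observed sequence under each hypothesis: P(data | r = 1) = (6/7)(1/7)(6/7)(6/7) = 0.089963; P(data | r = 2) = (5/7)(2/7)(5/7)(5/7) = 0.10412; P(data | r = 3) = (4/7)(3/7)(4/7)(4/7) = 0.079967; P(data | r = 5) = (2/7)(5/7)(2/7)(2/7) = 0.01666.
Weighting by the prior gives 1/4 · 0.089963 = 0.022491, 1/4 · 0.10412 = 0.026031, 1/4 · 0.079967 = 0.019992, 1/4 · 0.01666 = 0.0041649; these sum to 0.072678.
The posterior is then P(r = 1 | data) = 0.30946, P(r = 2 | data) = 0.35817, P(r = 3 | data) = 0.27507, P(r = 5 | data) = 0.057307.
Averaging over the posterior, P(black next | data) = (6/7)(0.30946) + (5/7)(0.35817) + (4/7)(0.27507) + (2/7)(0.057307) = 0.69464.

0.695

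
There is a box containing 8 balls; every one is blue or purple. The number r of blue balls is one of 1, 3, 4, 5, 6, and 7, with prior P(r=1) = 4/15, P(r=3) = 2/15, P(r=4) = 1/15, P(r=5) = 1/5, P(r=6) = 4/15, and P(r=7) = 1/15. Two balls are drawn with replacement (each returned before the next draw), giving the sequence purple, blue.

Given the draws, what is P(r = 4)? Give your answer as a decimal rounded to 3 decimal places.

Compute the likelihood of the observed sequence for each case: P(data | r = 1) = (7/8)(1/8) = 7/64; P(data | r = 3) = (5/8)(3/8) = 15/64; P(data | r = 4) = (4/8)(4/8) = 1/4; P(data | r = 5) = (3/8)(5/8) = 15/64; P(data | r = 6) = (2/8)(6/8) = 3/16; P(data | r = 7) = (1/8)(7/8) = 7/64.
Multiplying each by its prior: 4/15 · 7/64 = 7/240, 2/15 · 15/64 = 1/32, 1/15 · 1/4 = 1/60, 1/5 · 15/64 = 3/64, 4/15 · 3/16 = 1/20, 1/15 · 7/64 = 7/960; summing to 29/160.
Therefore the posterior P(r = 4 | data) = (1/60) / (29/160) = 8/87.

0.092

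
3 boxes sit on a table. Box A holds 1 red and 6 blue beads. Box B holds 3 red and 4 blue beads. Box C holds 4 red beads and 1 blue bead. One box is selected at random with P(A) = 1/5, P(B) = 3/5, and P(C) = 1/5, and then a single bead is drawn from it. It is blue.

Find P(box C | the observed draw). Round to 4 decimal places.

Under each hypothesis, the probability of this draw is: P(data | box A) = (6/7) = 6/7; P(data | box B) = (4/7) = 4/7; P(data | box C) = (1/5) = 1/5.
The prior-weighted likelihoods are 1/5 · 6/7 = 6/35, 3/5 · 4/7 = 12/35, 1/5 · 1/5 = 1/25; with total 97/175.
By Bayes' rule, P(box C | data) = (1/25) / (97/175) = 7/97.

0.0722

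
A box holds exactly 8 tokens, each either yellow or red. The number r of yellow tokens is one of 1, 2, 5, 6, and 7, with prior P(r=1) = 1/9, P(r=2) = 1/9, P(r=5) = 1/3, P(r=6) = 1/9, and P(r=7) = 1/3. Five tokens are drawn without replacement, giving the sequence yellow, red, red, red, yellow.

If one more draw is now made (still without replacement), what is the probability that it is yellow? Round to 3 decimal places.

0.600

The likelihood of the observed sequence under each hypothesis: P(data | r = 1) = (1/8)(7/7)(6/6)(5/5)(0/4) = 0; P(data | r = 2) = (2/8)(6/7)(5/6)(4/5)(1/4) = 1/28; P(data | r = 5) = (5/8)(3/7)(2/6)(1/5)(4/4) = 1/56; P(data | r = 6) = (6/8)(2/7)(1/6)(0/5) = 0; P(data | r = 7) = (7/8)(1/7)(0/6) = 0.
Weighting by the prior gives 1/9 · 0 = 0, 1/9 · 1/28 = 1/252, 1/3 · 1/56 = 1/168, 1/9 · 0 = 0, 1/3 · 0 = 0; summing to 5/504.
Dividing through by the total gives posterior P(r = 1 | data) = 0, P(r = 2 | data) = 2/5, P(r = 5 | data) = 3/5, P(r = 6 | data) = 0, P(r = 7 | data) = 0.
So P(yellow next | data) = Σ P(yellow next | H) P(H | data) = (0)(2/5) + (1)(3/5) = 3/5.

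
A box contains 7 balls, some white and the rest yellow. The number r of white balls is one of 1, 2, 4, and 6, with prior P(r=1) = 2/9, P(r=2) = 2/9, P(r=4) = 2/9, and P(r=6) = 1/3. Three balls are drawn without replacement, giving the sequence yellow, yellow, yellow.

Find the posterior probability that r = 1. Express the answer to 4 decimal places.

Compute the likelihood of the observed sequence for each case: P(data | r = 1) = (6/7)(5/6)(4/5) = 4/7; P(data | r = 2) = (5/7)(4/6)(3/5) = 2/7; P(data | r = 4) = (3/7)(2/6)(1/5) = 1/35; P(data | r = 6) = (1/7)(0/6) = 0.
Multiplying each by its prior: 2/9 · 4/7 = 8/63, 2/9 · 2/7 = 4/63, 2/9 · 1/35 = 2/315, 1/3 · 0 = 0; with total 62/315.
Hence P(r = 1 | data) = (8/63) / (62/315) = 20/31.

0.6452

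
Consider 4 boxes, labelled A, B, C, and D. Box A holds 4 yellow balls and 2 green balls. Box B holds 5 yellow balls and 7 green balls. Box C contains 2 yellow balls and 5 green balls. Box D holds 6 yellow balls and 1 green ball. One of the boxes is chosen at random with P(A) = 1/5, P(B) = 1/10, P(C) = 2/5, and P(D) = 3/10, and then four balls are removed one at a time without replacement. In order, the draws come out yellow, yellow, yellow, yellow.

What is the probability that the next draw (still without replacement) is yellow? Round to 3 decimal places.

The likelihood of the observed sequence under each hypothesis: P(data | box A) = (4/6)(3/5)(2/4)(1/3) = 0.066667; P(data | box B) = (5/12)(4/11)(3/10)(2/9) = 0.010101; P(data | box C) = (2/7)(1/6)(0/5) = 0; P(data | box D) = (6/7)(5/6)(4/5)(3/4) = 0.42857.
The prior-weighted likelihoods are 1/5 · 0.066667 = 0.013333, 1/10 · 0.010101 = 0.0010101, 2/5 · 0 = 0, 3/10 · 0.42857 = 0.12857; these sum to 0.14291.
The posterior is then P(box A | data) = 0.093296, P(box B | data) = 0.0070679, P(box C | data) = 0, P(box D | data) = 0.89964.
So P(yellow next | data) = Σ P(yellow next | H) P(H | data) = (0)(0.093296) + (1/8)(0.0070679) + (2/3)(0.89964) = 0.60064.

0.601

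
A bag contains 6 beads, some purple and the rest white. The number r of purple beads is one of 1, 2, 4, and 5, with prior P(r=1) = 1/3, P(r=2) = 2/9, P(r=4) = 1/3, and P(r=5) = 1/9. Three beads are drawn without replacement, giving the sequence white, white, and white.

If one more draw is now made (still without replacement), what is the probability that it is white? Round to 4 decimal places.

0.5965

For each hypothesis, P(data | H) works out to: P(data | r = 1) = (5/6)(4/5)(3/4) = 1/2; P(data | r = 2) = (4/6)(3/5)(2/4) = 1/5; P(data | r = 4) = (2/6)(1/5)(0/4) = 0; P(data | r = 5) = (1/6)(0/5) = 0.
Weighting by the prior gives 1/3 · 1/2 = 1/6, 2/9 · 1/5 = 2/45, 1/3 · 0 = 0, 1/9 · 0 = 0; with total 19/90.
Dividing through by the total gives posterior P(r = 1 | data) = 15/19, P(r = 2 | data) = 4/19, P(r = 4 | data) = 0, P(r = 5 | data) = 0.
Averaging over the posterior, P(white next | data) = (2/3)(15/19) + (1/3)(4/19) = 34/57.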